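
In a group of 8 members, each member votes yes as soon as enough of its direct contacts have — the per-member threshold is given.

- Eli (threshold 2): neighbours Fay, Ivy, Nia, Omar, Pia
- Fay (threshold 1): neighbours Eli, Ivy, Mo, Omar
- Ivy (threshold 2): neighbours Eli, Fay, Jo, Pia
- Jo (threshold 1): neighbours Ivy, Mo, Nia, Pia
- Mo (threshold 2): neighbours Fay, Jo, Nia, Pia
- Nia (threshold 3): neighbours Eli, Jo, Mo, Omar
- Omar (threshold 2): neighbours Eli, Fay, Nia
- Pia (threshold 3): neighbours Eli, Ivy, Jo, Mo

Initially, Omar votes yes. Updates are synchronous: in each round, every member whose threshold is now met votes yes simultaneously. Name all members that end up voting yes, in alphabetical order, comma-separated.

Eli, Fay, Ivy, Jo, Mo, Nia, Omar, Pia

Round 1 — Omar votes yes (initial).
Round 2 — checking thresholds:
  Eli: 1 of 5 neighbours < 2, holds.
  Fay: 1 of 4 neighbours ≥ 1, votes yes.
  Nia: 1 of 4 neighbours < 3, holds.
Round 3 — checking thresholds:
  Eli: 2 of 5 neighbours ≥ 2, votes yes.
  Ivy: 1 of 4 neighbours < 2, holds.
  Mo: 1 of 4 neighbours < 2, holds.
  Nia: 1 of 4 neighbours < 3, holds.
Round 4 — checking thresholds:
  Ivy: 2 of 4 neighbours ≥ 2, votes yes.
  Mo: 1 of 4 neighbours < 2, holds.
  Nia: 2 of 4 neighbours < 3, holds.
  Pia: 1 of 4 neighbours < 3, holds.
Round 5 — checking thresholds:
  Jo: 1 of 4 neighbours ≥ 1, votes yes.
  Mo: 1 of 4 neighbours < 2, holds.
  Nia: 2 of 4 neighbours < 3, holds.
  Pia: 2 of 4 neighbours < 3, holds.
Round 6 — checking thresholds:
  Mo: 2 of 4 neighbours ≥ 2, votes yes.
  Nia: 3 of 4 neighbours ≥ 3, votes yes.
  Pia: 3 of 4 neighbours ≥ 3, votes yes.
Round 7 — no new yes votes; cascade stops.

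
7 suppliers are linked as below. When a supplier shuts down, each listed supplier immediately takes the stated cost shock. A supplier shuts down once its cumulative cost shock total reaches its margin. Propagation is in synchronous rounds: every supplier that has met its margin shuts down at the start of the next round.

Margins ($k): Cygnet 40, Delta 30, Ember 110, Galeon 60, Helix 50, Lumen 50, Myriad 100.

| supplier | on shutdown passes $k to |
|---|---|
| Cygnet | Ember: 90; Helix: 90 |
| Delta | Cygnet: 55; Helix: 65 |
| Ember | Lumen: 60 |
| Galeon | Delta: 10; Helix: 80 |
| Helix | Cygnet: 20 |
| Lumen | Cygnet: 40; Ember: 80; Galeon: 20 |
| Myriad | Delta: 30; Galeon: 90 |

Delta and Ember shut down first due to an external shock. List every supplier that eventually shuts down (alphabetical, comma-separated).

Cygnet, Delta, Ember, Helix, Lumen

Round 1 — Delta, Ember shut down (initial).
  Cygnet: +55 → 55 ≥ 40
  Helix: +65 → 65 ≥ 50
  Lumen: +60 → 60 ≥ 50
Round 2 — Cygnet, Helix, Lumen shut down.
  Galeon: +20 → 20 < 60
No further shutdowns.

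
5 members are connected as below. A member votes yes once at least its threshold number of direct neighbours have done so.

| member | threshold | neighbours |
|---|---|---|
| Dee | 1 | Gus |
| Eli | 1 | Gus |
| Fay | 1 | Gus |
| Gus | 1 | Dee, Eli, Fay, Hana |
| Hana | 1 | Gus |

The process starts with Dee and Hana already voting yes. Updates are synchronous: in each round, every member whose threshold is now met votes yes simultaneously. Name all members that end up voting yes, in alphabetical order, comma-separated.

Dee, Eli, Fay, Gus, Hana

Round 1 — Dee, Hana vote yes (initial).
Round 2 — checking thresholds:
  Gus: 2 of 4 neighbours ≥ 1, votes yes.
Round 3 — checking thresholds:
  Eli: 1 of 1 neighbours ≥ 1, votes yes.
  Fay: 1 of 1 neighbours ≥ 1, votes yes.
Round 4 — no new yes votes; cascade stops.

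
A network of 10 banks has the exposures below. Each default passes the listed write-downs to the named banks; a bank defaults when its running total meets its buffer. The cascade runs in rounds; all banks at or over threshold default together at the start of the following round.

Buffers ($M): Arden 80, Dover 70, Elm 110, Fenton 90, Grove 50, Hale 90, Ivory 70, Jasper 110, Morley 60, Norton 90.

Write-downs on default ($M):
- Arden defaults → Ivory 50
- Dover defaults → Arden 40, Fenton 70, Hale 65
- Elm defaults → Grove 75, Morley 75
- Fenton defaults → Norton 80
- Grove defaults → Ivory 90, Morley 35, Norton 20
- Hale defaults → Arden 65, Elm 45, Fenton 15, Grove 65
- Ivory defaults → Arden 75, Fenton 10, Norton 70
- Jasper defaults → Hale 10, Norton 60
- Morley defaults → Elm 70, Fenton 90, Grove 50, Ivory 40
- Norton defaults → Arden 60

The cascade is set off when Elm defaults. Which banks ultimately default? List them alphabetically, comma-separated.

Arden, Elm, Fenton, Grove, Ivory, Morley, Norton

Round 1 — Elm defaults (initial).
  Grove: +75 → 75 ≥ 50
  Morley: +75 → 75 ≥ 60
Round 2 — Grove, Morley default.
  Fenton: +90 → 90 ≥ 90
  Ivory: +90+40 → 130 ≥ 70
  Norton: +20 → 20 < 90
Round 3 — Fenton, Ivory default.
  Arden: +75 → 75 < 80
  Norton: +80+70 → 170 ≥ 90
Round 4 — Norton defaults.
  Arden: +60 → 135 ≥ 80
Round 5 — Arden defaults.
No further defaults.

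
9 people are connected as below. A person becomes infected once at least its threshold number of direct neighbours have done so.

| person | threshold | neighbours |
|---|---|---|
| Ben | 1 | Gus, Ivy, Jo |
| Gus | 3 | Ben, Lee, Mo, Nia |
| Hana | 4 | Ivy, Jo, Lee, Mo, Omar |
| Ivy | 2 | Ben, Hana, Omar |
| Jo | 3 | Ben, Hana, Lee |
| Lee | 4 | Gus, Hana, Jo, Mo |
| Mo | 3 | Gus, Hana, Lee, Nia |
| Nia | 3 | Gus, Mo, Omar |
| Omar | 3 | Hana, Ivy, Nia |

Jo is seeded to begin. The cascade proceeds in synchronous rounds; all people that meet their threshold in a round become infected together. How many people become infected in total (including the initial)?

Round 1 — Jo becomes infected (initial).
Round 2 — checking thresholds:
  Ben: 1 of 3 neighbours ≥ 1, becomes infected.
  Hana: 1 of 5 neighbours < 4, not yet.
  Lee: 1 of 4 neighbours < 4, not yet.
Round 3 — no new infections; cascade stops.

2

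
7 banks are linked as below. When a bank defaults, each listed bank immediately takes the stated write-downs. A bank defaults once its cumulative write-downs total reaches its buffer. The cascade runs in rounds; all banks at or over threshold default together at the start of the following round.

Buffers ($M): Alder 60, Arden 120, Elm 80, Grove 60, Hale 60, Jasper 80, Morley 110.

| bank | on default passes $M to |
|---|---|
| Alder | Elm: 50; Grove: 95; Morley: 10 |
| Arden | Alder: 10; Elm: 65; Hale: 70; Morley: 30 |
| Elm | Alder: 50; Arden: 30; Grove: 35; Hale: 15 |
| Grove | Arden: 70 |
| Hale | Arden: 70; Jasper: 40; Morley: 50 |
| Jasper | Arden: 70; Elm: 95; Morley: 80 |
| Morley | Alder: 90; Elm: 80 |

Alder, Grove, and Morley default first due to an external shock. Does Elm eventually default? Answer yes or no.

yes

Round 1 — Alder, Grove, Morley default (initial).
  Arden: +70 → 70 < 120
  Elm: +50+80 → 130 ≥ 80
Round 2 — Elm defaults.
  Arden: +30 → 100 < 120
  Hale: +15 → 15 < 60
No further defaults.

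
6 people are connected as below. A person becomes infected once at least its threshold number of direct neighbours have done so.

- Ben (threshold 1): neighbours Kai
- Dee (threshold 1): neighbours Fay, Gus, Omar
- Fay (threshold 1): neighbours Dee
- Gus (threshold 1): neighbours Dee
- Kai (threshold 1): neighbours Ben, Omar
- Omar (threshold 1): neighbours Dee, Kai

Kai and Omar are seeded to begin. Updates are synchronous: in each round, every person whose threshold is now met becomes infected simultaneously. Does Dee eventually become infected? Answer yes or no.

yes

Round 1 — Kai, Omar become infected (initial).
Round 2 — checking thresholds:
  Ben: 1 of 1 neighbours ≥ 1, becomes infected.
  Dee: 1 of 3 neighbours ≥ 1, becomes infected.
Round 3 — checking thresholds:
  Fay: 1 of 1 neighbours ≥ 1, becomes infected.
  Gus: 1 of 1 neighbours ≥ 1, becomes infected.
Round 4 — no new infections; cascade stops.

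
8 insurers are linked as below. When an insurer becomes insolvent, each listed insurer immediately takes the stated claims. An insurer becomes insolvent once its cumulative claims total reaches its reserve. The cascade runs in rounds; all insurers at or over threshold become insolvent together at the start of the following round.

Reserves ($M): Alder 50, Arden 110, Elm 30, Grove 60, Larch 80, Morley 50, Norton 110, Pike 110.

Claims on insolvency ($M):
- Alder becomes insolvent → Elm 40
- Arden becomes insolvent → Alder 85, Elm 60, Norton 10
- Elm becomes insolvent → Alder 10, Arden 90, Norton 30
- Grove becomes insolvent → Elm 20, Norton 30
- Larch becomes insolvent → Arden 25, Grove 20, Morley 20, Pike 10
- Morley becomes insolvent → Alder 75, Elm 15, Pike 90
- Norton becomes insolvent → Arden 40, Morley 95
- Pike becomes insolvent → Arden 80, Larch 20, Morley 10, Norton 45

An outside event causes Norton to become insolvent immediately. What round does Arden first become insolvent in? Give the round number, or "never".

5

Round 1 — Norton becomes insolvent (initial).
  Arden: +40 → 40 < 110
  Morley: +95 → 95 ≥ 50
Round 2 — Morley becomes insolvent.
  Alder: +75 → 75 ≥ 50
  Elm: +15 → 15 < 30
  Pike: +90 → 90 < 110
Round 3 — Alder becomes insolvent.
  Elm: +40 → 55 ≥ 30
Round 4 — Elm becomes insolvent.
  Arden: +90 → 130 ≥ 110
Round 5 — Arden becomes insolvent.
No further insolvencies.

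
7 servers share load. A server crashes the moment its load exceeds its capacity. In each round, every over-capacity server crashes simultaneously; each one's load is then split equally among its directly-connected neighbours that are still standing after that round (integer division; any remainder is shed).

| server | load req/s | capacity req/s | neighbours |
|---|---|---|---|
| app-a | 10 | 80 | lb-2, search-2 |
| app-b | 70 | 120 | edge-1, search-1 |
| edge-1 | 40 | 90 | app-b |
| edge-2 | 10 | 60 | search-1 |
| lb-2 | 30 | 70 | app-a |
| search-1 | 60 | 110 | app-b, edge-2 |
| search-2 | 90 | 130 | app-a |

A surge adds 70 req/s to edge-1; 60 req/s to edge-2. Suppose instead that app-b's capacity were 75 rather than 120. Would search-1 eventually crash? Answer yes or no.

With app-b's capacity at 75:
Round 1 — edge-1 at 110 > 90; edge-2 at 70 > 60. edge-1, edge-2 crash.
  edge-1 sheds 110 req/s to app-b: 110 each.
    app-b: 70+110 = 180 > 75
  edge-2 sheds 70 req/s to search-1: 70 each.
    search-1: 60+70 = 130 > 110
Round 2 — app-b, search-1 crash.
  app-b sheds 180 req/s: no online neighbours, lost.
  search-1 sheds 130 req/s: no online neighbours, lost.
No further crashes.

yes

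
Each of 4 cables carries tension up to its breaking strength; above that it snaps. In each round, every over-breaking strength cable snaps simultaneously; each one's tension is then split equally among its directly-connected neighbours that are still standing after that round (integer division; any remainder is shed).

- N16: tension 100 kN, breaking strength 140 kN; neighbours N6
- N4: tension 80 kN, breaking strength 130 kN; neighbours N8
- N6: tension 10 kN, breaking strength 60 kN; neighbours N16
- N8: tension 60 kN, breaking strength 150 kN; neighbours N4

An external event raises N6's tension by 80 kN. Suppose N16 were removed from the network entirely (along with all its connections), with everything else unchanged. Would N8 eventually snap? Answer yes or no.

With N16 removed:
Round 1 — N6 at 90 > 60. N6 snaps.
  N6 sheds 90 kN: no online neighbours, lost.
No further breaks.

no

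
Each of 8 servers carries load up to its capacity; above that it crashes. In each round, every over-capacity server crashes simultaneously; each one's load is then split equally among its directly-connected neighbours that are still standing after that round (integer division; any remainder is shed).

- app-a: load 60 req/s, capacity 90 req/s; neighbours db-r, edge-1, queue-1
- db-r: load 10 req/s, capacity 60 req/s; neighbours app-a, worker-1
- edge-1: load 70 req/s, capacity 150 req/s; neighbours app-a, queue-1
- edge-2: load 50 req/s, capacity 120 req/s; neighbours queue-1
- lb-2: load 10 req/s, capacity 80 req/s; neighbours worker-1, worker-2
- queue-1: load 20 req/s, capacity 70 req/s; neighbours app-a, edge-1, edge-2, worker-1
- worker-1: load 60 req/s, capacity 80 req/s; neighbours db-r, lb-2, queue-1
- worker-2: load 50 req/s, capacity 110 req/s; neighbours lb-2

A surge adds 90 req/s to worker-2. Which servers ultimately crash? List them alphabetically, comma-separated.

app-a, db-r, edge-1, lb-2, queue-1, worker-1, worker-2

Round 1 — worker-2 at 140 > 110. worker-2 crashes.
  worker-2 sheds 140 req/s to lb-2: 140 each.
    lb-2: 10+140 = 150 > 80
Round 2 — lb-2 crashes.
  lb-2 sheds 150 req/s to worker-1: 150 each.
    worker-1: 60+150 = 210 > 80
Round 3 — worker-1 crashes.
  worker-1 sheds 210 req/s to db-r, queue-1: 105 each.
    db-r: 10+105 = 115 > 60
    queue-1: 20+105 = 125 > 70
Round 4 — db-r, queue-1 crash.
  db-r sheds 115 req/s to app-a: 115 each.
    app-a: 60+115 = 175 > 90
  queue-1 sheds 125 req/s to app-a, edge-1, edge-2: 41 each (2 lost).
    app-a: 175+41 = 216 > 90
    edge-1: 70+41 = 111 ≤ 150
    edge-2: 50+41 = 91 ≤ 120
Round 5 — app-a crashes.
  app-a sheds 216 req/s to edge-1: 216 each.
    edge-1: 111+216 = 327 > 150
Round 6 — edge-1 crashes.
  edge-1 sheds 327 req/s: no online neighbours, lost.
No further crashes.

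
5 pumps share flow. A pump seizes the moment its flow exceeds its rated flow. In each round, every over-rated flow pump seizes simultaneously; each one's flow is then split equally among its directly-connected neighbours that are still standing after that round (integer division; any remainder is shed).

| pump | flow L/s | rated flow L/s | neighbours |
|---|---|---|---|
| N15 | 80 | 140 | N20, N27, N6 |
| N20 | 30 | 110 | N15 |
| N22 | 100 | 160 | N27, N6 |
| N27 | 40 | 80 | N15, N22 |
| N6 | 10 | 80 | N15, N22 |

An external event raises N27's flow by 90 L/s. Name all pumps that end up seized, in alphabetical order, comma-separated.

Round 1 — N27 at 130 > 80. N27 seizes.
  N27 sheds 130 L/s to N15, N22: 65 each.
    N15: 80+65 = 145 > 140
    N22: 100+65 = 165 > 160
Round 2 — N15, N22 seize.
  N15 sheds 145 L/s to N20, N6: 72 each (1 lost).
    N20: 30+72 = 102 ≤ 110
    N6: 10+72 = 82 > 80
  N22 sheds 165 L/s to N6: 165 each.
    N6: 82+165 = 247 > 80
Round 3 — N6 seizes.
  N6 sheds 247 L/s: no online neighbours, lost.
No further seizures.

N15, N22, N27, N6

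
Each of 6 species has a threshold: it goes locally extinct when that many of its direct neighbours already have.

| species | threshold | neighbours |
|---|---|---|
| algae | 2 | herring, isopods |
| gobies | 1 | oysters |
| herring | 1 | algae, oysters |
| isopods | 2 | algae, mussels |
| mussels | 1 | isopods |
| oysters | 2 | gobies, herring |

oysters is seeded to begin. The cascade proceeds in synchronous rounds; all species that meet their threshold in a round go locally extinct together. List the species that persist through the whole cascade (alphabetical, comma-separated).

Round 1 — oysters goes locally extinct (initial).
Round 2 — checking thresholds:
  gobies: 1 of 1 neighbours ≥ 1, goes locally extinct.
  herring: 1 of 2 neighbours ≥ 1, goes locally extinct.
Round 3 — no new extinctions; cascade stops.

algae, isopods, mussels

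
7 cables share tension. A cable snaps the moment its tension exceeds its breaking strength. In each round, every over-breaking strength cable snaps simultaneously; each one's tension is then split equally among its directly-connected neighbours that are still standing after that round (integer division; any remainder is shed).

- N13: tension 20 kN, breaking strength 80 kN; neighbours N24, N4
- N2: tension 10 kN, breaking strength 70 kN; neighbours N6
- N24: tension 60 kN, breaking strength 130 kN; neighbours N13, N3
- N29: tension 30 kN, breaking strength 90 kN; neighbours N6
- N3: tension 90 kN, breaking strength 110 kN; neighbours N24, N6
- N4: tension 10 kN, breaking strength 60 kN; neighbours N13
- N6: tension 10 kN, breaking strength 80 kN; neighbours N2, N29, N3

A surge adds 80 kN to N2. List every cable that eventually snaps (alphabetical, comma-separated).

Round 1 — N2 at 90 > 70. N2 snaps.
  N2 sheds 90 kN to N6: 90 each.
    N6: 10+90 = 100 > 80
Round 2 — N6 snaps.
  N6 sheds 100 kN to N29, N3: 50 each.
    N29: 30+50 = 80 ≤ 90
    N3: 90+50 = 140 > 110
Round 3 — N3 snaps.
  N3 sheds 140 kN to N24: 140 each.
    N24: 60+140 = 200 > 130
Round 4 — N24 snaps.
  N24 sheds 200 kN to N13: 200 each.
    N13: 20+200 = 220 > 80
Round 5 — N13 snaps.
  N13 sheds 220 kN to N4: 220 each.
    N4: 10+220 = 230 > 60
Round 6 — N4 snaps.
  N4 sheds 230 kN: no online neighbours, lost.
No further breaks.

N13, N2, N24, N3, N4, N6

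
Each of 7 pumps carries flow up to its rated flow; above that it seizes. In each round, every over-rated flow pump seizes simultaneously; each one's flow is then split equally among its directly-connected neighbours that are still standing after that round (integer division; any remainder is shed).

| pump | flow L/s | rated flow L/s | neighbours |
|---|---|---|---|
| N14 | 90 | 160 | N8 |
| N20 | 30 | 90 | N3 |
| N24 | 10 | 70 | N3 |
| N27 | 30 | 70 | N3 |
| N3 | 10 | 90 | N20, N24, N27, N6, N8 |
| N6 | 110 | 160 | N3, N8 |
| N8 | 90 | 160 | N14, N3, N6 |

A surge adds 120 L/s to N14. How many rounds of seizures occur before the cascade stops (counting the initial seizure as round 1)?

Round 1 — N14 at 210 > 160. N14 seizes.
  N14 sheds 210 L/s to N8: 210 each.
    N8: 90+210 = 300 > 160
Round 2 — N8 seizes.
  N8 sheds 300 L/s to N3, N6: 150 each.
    N3: 10+150 = 160 > 90
    N6: 110+150 = 260 > 160
Round 3 — N3, N6 seize.
  N3 sheds 160 L/s to N20, N24, N27: 53 each (1 lost).
    N20: 30+53 = 83 ≤ 90
    N24: 10+53 = 63 ≤ 70
    N27: 30+53 = 83 > 70
  N6 sheds 260 L/s: no online neighbours, lost.
Round 4 — N27 seizes.
  N27 sheds 83 L/s: no online neighbours, lost.
No further seizures.

4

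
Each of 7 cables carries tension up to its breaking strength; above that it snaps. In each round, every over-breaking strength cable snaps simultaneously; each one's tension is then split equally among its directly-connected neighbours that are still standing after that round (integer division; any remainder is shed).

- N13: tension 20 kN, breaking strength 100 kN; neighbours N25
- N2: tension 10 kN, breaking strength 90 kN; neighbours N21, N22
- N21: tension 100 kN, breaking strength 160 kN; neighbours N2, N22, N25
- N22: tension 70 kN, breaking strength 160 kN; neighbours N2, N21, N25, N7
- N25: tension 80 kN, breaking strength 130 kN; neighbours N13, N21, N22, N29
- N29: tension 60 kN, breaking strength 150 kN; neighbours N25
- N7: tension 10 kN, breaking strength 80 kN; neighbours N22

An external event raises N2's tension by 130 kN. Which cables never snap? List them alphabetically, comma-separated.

Round 1 — N2 at 140 > 90. N2 snaps.
  N2 sheds 140 kN to N21, N22: 70 each.
    N21: 100+70 = 170 > 160
    N22: 70+70 = 140 ≤ 160
Round 2 — N21 snaps.
  N21 sheds 170 kN to N22, N25: 85 each.
    N22: 140+85 = 225 > 160
    N25: 80+85 = 165 > 130
Round 3 — N22, N25 snap.
  N22 sheds 225 kN to N7: 225 each.
    N7: 10+225 = 235 > 80
  N25 sheds 165 kN to N13, N29: 82 each (1 lost).
    N13: 20+82 = 102 > 100
    N29: 60+82 = 142 ≤ 150
Round 4 — N13, N7 snap.
  N13 sheds 102 kN: no online neighbours, lost.
  N7 sheds 235 kN: no online neighbours, lost.
No further breaks.

N29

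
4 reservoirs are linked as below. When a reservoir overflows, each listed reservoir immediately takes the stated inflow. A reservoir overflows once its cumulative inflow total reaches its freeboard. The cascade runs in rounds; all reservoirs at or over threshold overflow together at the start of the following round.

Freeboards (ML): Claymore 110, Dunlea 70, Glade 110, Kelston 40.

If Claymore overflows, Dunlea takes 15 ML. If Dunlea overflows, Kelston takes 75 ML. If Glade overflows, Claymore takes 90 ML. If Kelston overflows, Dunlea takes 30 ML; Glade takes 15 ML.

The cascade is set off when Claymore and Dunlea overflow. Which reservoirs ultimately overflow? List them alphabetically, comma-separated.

Round 1 — Claymore, Dunlea overflow (initial).
  Kelston: +75 → 75 ≥ 40
Round 2 — Kelston overflows.
  Glade: +15 → 15 < 110
No further overflows.

Claymore, Dunlea, Kelston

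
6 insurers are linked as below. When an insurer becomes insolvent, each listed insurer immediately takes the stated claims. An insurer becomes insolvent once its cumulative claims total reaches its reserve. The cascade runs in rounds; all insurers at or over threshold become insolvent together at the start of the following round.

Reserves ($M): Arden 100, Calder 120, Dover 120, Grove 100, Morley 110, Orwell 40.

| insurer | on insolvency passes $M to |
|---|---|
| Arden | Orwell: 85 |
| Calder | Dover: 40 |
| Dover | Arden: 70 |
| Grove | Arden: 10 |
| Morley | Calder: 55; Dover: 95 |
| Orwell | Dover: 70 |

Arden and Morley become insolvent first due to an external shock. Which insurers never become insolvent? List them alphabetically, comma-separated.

Round 1 — Arden, Morley become insolvent (initial).
  Calder: +55 → 55 < 120
  Dover: +95 → 95 < 120
  Orwell: +85 → 85 ≥ 40
Round 2 — Orwell becomes insolvent.
  Dover: +70 → 165 ≥ 120
Round 3 — Dover becomes insolvent.
No further insolvencies.

Calder, Grove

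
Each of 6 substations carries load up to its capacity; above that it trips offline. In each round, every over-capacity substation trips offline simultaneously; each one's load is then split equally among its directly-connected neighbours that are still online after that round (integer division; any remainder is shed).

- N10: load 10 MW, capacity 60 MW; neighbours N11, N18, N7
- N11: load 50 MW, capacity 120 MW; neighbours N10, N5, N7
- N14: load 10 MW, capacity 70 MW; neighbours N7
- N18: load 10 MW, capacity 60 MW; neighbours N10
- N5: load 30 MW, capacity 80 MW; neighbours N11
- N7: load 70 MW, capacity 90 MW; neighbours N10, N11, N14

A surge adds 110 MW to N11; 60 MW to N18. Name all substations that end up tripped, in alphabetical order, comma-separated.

Round 1 — N11 at 160 > 120; N18 at 70 > 60. N11, N18 trip offline.
  N11 sheds 160 MW to N10, N5, N7: 53 each (1 lost).
    N10: 10+53 = 63 > 60
    N5: 30+53 = 83 > 80
    N7: 70+53 = 123 > 90
  N18 sheds 70 MW to N10: 70 each.
    N10: 63+70 = 133 > 60
Round 2 — N10, N5, N7 trip offline.
  N10 sheds 133 MW: no online neighbours, lost.
  N5 sheds 83 MW: no online neighbours, lost.
  N7 sheds 123 MW to N14: 123 each.
    N14: 10+123 = 133 > 70
Round 3 — N14 trips offline.
  N14 sheds 133 MW: no online neighbours, lost.
No further trips.

N10, N11, N14, N18, N5, N7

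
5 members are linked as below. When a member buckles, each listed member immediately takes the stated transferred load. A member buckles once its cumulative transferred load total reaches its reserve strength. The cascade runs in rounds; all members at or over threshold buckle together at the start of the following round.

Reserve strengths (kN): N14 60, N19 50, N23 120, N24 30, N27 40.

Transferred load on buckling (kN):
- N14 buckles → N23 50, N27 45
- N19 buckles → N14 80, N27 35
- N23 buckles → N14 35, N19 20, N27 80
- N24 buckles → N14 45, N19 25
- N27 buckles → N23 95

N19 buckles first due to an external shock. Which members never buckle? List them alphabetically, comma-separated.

N24

Round 1 — N19 buckles (initial).
  N14: +80 → 80 ≥ 60
  N27: +35 → 35 < 40
Round 2 — N14 buckles.
  N23: +50 → 50 < 120
  N27: +45 → 80 ≥ 40
Round 3 — N27 buckles.
  N23: +95 → 145 ≥ 120
Round 4 — N23 buckles.
No further bucklings.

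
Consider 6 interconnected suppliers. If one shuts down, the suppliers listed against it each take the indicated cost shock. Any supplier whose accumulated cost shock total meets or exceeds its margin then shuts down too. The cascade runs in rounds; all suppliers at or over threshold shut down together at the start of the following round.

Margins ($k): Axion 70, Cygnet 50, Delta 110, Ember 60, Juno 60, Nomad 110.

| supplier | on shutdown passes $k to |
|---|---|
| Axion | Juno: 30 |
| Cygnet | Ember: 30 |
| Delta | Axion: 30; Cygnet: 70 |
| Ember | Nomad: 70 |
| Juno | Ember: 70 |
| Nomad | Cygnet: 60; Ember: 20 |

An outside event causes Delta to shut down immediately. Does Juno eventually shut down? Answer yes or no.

no

Round 1 — Delta shuts down (initial).
  Axion: +30 → 30 < 70
  Cygnet: +70 → 70 ≥ 50
Round 2 — Cygnet shuts down.
  Ember: +30 → 30 < 60
No further shutdowns.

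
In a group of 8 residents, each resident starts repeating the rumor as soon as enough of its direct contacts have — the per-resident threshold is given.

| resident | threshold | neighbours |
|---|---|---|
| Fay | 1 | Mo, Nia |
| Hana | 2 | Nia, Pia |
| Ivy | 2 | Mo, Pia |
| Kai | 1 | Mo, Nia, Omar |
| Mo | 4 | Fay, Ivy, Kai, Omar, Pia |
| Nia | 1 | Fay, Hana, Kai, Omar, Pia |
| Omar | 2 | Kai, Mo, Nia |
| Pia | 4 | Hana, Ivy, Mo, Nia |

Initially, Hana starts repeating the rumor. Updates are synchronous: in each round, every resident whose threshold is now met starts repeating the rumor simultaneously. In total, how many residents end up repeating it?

Round 1 — Hana starts repeating the rumor (initial).
Round 2 — checking thresholds:
  Nia: 1 of 5 neighbours ≥ 1, starts repeating the rumor.
  Pia: 1 of 4 neighbours < 4, holds.
Round 3 — checking thresholds:
  Fay: 1 of 2 neighbours ≥ 1, starts repeating the rumor.
  Kai: 1 of 3 neighbours ≥ 1, starts repeating the rumor.
  Omar: 1 of 3 neighbours < 2, holds.
  Pia: 2 of 4 neighbours < 4, holds.
Round 4 — checking thresholds:
  Mo: 2 of 5 neighbours < 4, holds.
  Omar: 2 of 3 neighbours ≥ 2, starts repeating the rumor.
  Pia: 2 of 4 neighbours < 4, holds.
Round 5 — no new spreads; cascade stops.

5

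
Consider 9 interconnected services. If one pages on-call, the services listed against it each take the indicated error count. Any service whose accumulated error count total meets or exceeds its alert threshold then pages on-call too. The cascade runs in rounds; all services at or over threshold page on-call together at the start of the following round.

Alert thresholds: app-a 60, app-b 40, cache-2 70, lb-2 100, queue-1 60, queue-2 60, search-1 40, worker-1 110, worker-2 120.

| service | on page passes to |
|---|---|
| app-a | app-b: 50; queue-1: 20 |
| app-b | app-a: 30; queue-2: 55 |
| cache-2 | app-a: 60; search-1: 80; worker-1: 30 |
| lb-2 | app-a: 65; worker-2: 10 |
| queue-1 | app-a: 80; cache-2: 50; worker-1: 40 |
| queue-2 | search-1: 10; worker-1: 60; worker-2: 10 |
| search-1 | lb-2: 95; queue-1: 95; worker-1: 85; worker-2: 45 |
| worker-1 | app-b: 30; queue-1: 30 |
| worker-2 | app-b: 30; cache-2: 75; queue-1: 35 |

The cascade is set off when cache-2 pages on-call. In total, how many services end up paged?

6

Round 1 — cache-2 pages on-call (initial).
  app-a: +60 → 60 ≥ 60
  search-1: +80 → 80 ≥ 40
  worker-1: +30 → 30 < 110
Round 2 — app-a, search-1 page on-call.
  app-b: +50 → 50 ≥ 40
  lb-2: +95 → 95 < 100
  queue-1: +20+95 → 115 ≥ 60
  worker-1: +85 → 115 ≥ 110
  worker-2: +45 → 45 < 120
Round 3 — app-b, queue-1, worker-1 page on-call.
  queue-2: +55 → 55 < 60
No further pages.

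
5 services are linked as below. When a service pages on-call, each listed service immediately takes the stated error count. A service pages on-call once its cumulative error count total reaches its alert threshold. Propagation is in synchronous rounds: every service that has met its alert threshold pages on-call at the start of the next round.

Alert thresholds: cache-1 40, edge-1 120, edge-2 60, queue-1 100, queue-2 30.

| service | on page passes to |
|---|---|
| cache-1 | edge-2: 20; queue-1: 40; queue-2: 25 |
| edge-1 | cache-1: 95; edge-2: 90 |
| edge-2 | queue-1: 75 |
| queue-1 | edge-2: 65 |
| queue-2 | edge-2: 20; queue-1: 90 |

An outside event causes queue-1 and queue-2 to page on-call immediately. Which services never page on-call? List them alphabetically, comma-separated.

cache-1, edge-1

Round 1 — queue-1, queue-2 page on-call (initial).
  edge-2: +65+20 → 85 ≥ 60
Round 2 — edge-2 pages on-call.
No further pages.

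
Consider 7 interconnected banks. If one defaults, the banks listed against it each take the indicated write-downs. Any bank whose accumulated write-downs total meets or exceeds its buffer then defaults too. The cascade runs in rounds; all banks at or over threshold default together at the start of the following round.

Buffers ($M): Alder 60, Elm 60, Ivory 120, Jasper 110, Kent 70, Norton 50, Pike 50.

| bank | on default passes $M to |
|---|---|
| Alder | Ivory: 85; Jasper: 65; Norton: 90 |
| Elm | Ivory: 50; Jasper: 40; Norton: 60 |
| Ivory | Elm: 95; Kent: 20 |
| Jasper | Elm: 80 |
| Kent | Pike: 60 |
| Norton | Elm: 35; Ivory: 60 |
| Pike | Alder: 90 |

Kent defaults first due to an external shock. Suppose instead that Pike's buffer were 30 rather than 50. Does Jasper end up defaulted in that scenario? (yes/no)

With Pike's buffer at 30:
Round 1 — Kent defaults (initial).
  Pike: +60 → 60 ≥ 30
Round 2 — Pike defaults.
  Alder: +90 → 90 ≥ 60
Round 3 — Alder defaults.
  Ivory: +85 → 85 < 120
  Jasper: +65 → 65 < 110
  Norton: +90 → 90 ≥ 50
Round 4 — Norton defaults.
  Elm: +35 → 35 < 60
  Ivory: +60 → 145 ≥ 120
Round 5 — Ivory defaults.
  Elm: +95 → 130 ≥ 60
Round 6 — Elm defaults.
  Jasper: +40 → 105 < 110
No further defaults.

no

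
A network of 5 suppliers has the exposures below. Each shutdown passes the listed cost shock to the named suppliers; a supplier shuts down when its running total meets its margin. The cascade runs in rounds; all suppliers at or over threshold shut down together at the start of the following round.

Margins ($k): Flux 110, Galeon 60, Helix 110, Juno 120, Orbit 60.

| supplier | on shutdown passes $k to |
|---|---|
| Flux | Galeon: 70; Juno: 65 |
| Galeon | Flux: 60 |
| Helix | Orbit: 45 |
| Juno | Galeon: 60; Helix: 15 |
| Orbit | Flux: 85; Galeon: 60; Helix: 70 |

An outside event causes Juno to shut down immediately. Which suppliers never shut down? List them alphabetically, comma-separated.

Flux, Helix, Orbit

Round 1 — Juno shuts down (initial).
  Galeon: +60 → 60 ≥ 60
  Helix: +15 → 15 < 110
Round 2 — Galeon shuts down.
  Flux: +60 → 60 < 110
No further shutdowns.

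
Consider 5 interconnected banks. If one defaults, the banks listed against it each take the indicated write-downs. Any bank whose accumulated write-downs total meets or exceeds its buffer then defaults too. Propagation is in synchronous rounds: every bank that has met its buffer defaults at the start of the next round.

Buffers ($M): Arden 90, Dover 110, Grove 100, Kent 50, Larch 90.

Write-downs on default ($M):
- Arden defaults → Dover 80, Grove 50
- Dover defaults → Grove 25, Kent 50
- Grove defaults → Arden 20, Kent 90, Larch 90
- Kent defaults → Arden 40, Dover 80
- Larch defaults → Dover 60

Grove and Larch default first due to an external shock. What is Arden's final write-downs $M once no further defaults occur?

60

Round 1 — Grove, Larch default (initial).
  Arden: +20 → 20 < 90
  Dover: +60 → 60 < 110
  Kent: +90 → 90 ≥ 50
Round 2 — Kent defaults.
  Arden: +40 → 60 < 90
  Dover: +80 → 140 ≥ 110
Round 3 — Dover defaults.
No further defaults.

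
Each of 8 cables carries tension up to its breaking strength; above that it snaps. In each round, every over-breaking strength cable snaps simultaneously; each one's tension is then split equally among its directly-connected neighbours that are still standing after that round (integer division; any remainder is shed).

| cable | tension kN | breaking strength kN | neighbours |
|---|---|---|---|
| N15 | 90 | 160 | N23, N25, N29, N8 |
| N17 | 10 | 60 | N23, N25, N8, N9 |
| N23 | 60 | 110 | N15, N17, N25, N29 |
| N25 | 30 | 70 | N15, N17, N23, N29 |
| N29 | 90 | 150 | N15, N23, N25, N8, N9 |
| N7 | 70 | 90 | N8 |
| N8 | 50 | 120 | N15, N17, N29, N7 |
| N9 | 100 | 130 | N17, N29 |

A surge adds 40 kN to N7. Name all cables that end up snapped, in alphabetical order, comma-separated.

N17, N7, N8

Round 1 — N7 at 110 > 90. N7 snaps.
  N7 sheds 110 kN to N8: 110 each.
    N8: 50+110 = 160 > 120
Round 2 — N8 snaps.
  N8 sheds 160 kN to N15, N17, N29: 53 each (1 lost).
    N15: 90+53 = 143 ≤ 160
    N17: 10+53 = 63 > 60
    N29: 90+53 = 143 ≤ 150
Round 3 — N17 snaps.
  N17 sheds 63 kN to N23, N25, N9: 21 each.
    N23: 60+21 = 81 ≤ 110
    N25: 30+21 = 51 ≤ 70
    N9: 100+21 = 121 ≤ 130
No further breaks.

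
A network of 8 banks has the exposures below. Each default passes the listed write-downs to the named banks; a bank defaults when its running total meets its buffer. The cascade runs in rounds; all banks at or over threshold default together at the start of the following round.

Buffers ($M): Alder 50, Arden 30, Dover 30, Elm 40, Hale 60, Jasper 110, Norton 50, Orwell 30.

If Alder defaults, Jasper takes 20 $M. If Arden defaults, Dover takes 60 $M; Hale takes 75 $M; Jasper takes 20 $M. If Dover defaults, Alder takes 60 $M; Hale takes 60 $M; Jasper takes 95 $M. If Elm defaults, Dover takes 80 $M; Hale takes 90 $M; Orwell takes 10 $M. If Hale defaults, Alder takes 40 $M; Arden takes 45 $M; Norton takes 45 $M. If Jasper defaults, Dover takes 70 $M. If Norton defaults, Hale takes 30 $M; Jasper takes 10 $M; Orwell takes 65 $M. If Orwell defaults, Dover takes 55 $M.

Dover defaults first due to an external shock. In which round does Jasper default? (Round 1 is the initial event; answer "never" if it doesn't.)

Round 1 — Dover defaults (initial).
  Alder: +60 → 60 ≥ 50
  Hale: +60 → 60 ≥ 60
  Jasper: +95 → 95 < 110
Round 2 — Alder, Hale default.
  Arden: +45 → 45 ≥ 30
  Jasper: +20 → 115 ≥ 110
  Norton: +45 → 45 < 50
Round 3 — Arden, Jasper default.
No further defaults.

3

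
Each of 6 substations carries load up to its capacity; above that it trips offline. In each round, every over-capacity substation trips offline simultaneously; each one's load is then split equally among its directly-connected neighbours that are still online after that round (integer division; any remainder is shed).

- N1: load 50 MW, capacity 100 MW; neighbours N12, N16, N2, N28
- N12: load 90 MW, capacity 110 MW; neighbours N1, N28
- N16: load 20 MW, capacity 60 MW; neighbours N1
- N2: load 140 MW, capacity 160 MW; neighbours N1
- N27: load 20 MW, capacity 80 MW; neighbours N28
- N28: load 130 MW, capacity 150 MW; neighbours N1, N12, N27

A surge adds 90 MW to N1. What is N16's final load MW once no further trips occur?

Round 1 — N1 at 140 > 100. N1 trips offline.
  N1 sheds 140 MW to N12, N16, N2, N28: 35 each.
    N12: 90+35 = 125 > 110
    N16: 20+35 = 55 ≤ 60
    N2: 140+35 = 175 > 160
    N28: 130+35 = 165 > 150
Round 2 — N12, N2, N28 trip offline.
  N12 sheds 125 MW: no online neighbours, lost.
  N2 sheds 175 MW: no online neighbours, lost.
  N28 sheds 165 MW to N27: 165 each.
    N27: 20+165 = 185 > 80
Round 3 — N27 trips offline.
  N27 sheds 185 MW: no online neighbours, lost.
No further trips.

55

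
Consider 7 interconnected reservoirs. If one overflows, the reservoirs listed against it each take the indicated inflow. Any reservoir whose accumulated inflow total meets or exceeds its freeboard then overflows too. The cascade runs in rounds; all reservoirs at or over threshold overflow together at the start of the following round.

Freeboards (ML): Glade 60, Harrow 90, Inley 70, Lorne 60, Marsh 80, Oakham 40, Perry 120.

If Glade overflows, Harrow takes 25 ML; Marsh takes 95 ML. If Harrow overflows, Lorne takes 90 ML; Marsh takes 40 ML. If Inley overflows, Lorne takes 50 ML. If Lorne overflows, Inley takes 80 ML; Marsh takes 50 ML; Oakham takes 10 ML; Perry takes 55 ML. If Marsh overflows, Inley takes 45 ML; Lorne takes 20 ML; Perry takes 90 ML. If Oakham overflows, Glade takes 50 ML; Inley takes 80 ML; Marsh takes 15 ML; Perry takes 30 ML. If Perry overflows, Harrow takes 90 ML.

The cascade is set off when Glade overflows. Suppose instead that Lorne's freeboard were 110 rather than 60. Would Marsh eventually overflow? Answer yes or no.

yes

With Lorne's freeboard at 110:
Round 1 — Glade overflows (initial).
  Harrow: +25 → 25 < 90
  Marsh: +95 → 95 ≥ 80
Round 2 — Marsh overflows.
  Inley: +45 → 45 < 70
  Lorne: +20 → 20 < 110
  Perry: +90 → 90 < 120
No further overflows.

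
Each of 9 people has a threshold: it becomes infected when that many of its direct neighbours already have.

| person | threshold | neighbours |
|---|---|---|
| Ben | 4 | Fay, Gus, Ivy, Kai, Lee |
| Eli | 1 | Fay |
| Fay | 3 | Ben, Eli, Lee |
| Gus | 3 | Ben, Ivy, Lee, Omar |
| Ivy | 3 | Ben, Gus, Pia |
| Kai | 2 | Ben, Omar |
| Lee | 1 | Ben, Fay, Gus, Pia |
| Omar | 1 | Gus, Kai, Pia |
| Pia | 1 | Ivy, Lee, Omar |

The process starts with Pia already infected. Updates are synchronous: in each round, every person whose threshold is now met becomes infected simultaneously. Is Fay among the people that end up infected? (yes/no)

no

Round 1 — Pia becomes infected (initial).
Round 2 — checking thresholds:
  Ivy: 1 of 3 neighbours < 3, holds.
  Lee: 1 of 4 neighbours ≥ 1, becomes infected.
  Omar: 1 of 3 neighbours ≥ 1, becomes infected.
Round 3 — no new infections; cascade stops.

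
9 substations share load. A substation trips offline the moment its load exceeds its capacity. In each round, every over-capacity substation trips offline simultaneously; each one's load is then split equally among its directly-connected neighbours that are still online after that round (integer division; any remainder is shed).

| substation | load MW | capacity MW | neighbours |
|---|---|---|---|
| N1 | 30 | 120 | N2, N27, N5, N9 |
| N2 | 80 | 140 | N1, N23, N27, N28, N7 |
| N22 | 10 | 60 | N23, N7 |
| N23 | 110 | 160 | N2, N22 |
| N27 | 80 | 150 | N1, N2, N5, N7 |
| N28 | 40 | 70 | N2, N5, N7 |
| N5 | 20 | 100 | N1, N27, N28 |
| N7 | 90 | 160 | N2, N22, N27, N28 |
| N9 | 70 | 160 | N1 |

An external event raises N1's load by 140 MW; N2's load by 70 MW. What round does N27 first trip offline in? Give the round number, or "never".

Round 1 — N1 at 170 > 120; N2 at 150 > 140. N1, N2 trip offline.
  N1 sheds 170 MW to N27, N5, N9: 56 each (2 lost).
    N27: 80+56 = 136 ≤ 150
    N5: 20+56 = 76 ≤ 100
    N9: 70+56 = 126 ≤ 160
  N2 sheds 150 MW to N23, N27, N28, N7: 37 each (2 lost).
    N23: 110+37 = 147 ≤ 160
    N27: 136+37 = 173 > 150
    N28: 40+37 = 77 > 70
    N7: 90+37 = 127 ≤ 160
Round 2 — N27, N28 trip offline.
  N27 sheds 173 MW to N5, N7: 86 each (1 lost).
    N5: 76+86 = 162 > 100
    N7: 127+86 = 213 > 160
  N28 sheds 77 MW to N5, N7: 38 each (1 lost).
    N5: 162+38 = 200 > 100
    N7: 213+38 = 251 > 160
Round 3 — N5, N7 trip offline.
  N5 sheds 200 MW: no online neighbours, lost.
  N7 sheds 251 MW to N22: 251 each.
    N22: 10+251 = 261 > 60
Round 4 — N22 trips offline.
  N22 sheds 261 MW to N23: 261 each.
    N23: 147+261 = 408 > 160
Round 5 — N23 trips offline.
  N23 sheds 408 MW: no online neighbours, lost.
No further trips.

2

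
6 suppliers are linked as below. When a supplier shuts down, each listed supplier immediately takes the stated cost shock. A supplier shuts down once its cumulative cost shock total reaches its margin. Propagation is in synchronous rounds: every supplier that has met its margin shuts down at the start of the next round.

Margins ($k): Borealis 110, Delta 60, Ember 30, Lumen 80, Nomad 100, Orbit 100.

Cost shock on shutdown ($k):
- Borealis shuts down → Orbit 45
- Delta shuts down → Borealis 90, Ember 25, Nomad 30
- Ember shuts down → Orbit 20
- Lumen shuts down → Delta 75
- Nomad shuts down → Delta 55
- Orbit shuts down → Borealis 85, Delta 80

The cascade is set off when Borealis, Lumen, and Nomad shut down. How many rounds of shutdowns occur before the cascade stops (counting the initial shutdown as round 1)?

Round 1 — Borealis, Lumen, Nomad shut down (initial).
  Delta: +75+55 → 130 ≥ 60
  Orbit: +45 → 45 < 100
Round 2 — Delta shuts down.
  Ember: +25 → 25 < 30
No further shutdowns.

2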